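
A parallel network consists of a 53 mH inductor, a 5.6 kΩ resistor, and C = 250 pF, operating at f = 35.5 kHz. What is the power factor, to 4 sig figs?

0.9872

ω = 2πf = 223100 rad/s
X_L = ωL = 11820 Ω
X_C = 1/(ωC) = 17930 Ω
Parallel: admittances add. Y = 1/R + 1/(jωL) + jωC
Y = (0.0001786 − j2.883e-05) S
|Y| = 0.0001809 S → |Z| = 1/|Y| = 5528 Ω, ∠Z = −∠Y = 9.170°
cos φ = cos(9.170°) = 0.9872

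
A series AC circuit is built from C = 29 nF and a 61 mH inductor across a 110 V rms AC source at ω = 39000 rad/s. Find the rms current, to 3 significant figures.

73.6 mA

X_L = ωL = 2380 Ω
X_C = 1/(ωC) = 884 Ω
Net reactance X = X_L − X_C = 1490 Ω
Z = j1490 Ω
|Z| = √(0² + 1490²) = 1490 Ω
I = V/|Z| = 110/1490 = 73.6 mA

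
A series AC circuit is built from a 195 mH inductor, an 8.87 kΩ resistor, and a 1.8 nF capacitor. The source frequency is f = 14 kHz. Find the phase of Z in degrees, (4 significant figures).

50.70°

ω = 2πf = 87960 rad/s
X_L = ωL = 17150 Ω
X_C = 1/(ωC) = 6316 Ω
Net reactance X = X_L − X_C = 10840 Ω
Z = 8870 + j10840 Ω
|Z| = √(8870² + 10840²) = 14000 Ω
∠Z = arctan(10840/8870) = 50.70°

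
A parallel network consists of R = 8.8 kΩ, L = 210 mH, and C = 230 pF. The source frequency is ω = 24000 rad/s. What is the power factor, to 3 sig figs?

0.508

X_L = ωL = 5040 Ω
X_C = 1/(ωC) = 181000 Ω
Parallel: admittances add. Y = 1/R + 1/(jωL) + jωC
Y = (0.000114 − j0.000193) S
|Y| = 0.000224 S → |Z| = 1/|Y| = 4470 Ω, ∠Z = −∠Y = 59.5°
cos φ = cos(59.5°) = 0.508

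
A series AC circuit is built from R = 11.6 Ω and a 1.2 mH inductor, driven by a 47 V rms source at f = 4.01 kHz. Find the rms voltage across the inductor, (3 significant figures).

ω = 2πf = 25200 rad/s
X_L = ωL = 30.2 Ω
Z = 11.6 + j30.2 Ω
|Z| = √(11.6² + 30.2²) = 32.4 Ω
I = V/|Z| = 1.45 A
V_L = I·|Z_L| = 1.45 × 30.2 = 43.9 V

43.9 V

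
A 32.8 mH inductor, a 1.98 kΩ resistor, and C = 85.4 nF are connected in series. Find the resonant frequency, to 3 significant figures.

ω₀ = 1/√(LC) = 1/√(0.0328 × 8.54e-08) = 18890 rad/s
f₀ = ω₀/(2π) = 3.01 kHz

3.01 kHz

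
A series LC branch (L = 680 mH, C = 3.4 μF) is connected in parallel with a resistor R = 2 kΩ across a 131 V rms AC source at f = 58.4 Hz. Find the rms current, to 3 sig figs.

ω = 2πf = 366.9 rad/s
X_L = ωL = 250 Ω
X_C = 1/(ωC) = 802 Ω
Branch 1: Z₁ = R = 2000 Ω
Branch 2 (series LC): Z₂ = j(X_L − X_C) = −j552 Ω
Parallel: Z = Z₁Z₂/(Z₁+Z₂), |Z| = 532 Ω, ∠Z = -74.6°
I = V/|Z| = 131/532 = 246 mA

246 mA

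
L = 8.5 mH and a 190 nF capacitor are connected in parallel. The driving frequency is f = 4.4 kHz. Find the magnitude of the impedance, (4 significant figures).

1003 Ω

ω = 2πf = 27650 rad/s
X_L = ωL = 235.0 Ω
X_C = 1/(ωC) = 190.4 Ω
Parallel: admittances add. Y = 1/(jωL) + jωC
Y = (0 + j0.0009973) S
|Y| = 0.0009973 S → |Z| = 1/|Y| = 1003 Ω, ∠Z = −∠Y = -90.00°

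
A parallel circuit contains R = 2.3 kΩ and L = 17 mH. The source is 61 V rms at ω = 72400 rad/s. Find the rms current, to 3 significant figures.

56.2 mA

X_L = ωL = 1230 Ω
Parallel: admittances add. Y = 1/R + 1/(jωL)
Y = (0.000435 − j0.000812) S
|Y| = 0.000921 S → |Z| = 1/|Y| = 1090 Ω, ∠Z = −∠Y = 61.8°
I = V/|Z| = 61/1090 = 56.2 mA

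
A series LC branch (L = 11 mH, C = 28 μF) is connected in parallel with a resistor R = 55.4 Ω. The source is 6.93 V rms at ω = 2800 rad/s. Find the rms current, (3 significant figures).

X_L = ωL = 30.8 Ω
X_C = 1/(ωC) = 12.8 Ω
Branch 1: Z₁ = R = 55.4 Ω
Branch 2 (series LC): Z₂ = j(X_L − X_C) = j18.0 Ω
Parallel: Z = Z₁Z₂/(Z₁+Z₂), |Z| = 17.2 Ω, ∠Z = 72.0°
I = V/|Z| = 6.93/17.2 = 404 mA

404 mA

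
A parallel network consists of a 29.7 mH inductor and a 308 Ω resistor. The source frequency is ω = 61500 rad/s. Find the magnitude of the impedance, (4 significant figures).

X_L = ωL = 1827 Ω
Parallel: admittances add. Y = 1/R + 1/(jωL)
Y = (0.003247 − j0.0005475) S
|Y| = 0.003293 S → |Z| = 1/|Y| = 303.7 Ω, ∠Z = −∠Y = 9.571°

303.7 Ω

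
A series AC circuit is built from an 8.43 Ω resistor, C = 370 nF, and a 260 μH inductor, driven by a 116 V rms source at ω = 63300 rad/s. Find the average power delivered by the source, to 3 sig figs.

149 W

X_L = ωL = 16.5 Ω
X_C = 1/(ωC) = 42.7 Ω
Net reactance X = X_L − X_C = -26.2 Ω
Z = 8.43 − j26.2 Ω
|Z| = √(8.43² + 26.2²) = 27.6 Ω
∠Z = arctan(-26.2/8.43) = -72.2°
I = V/|Z| = 4.21 A
P = VI cos φ = 116 × 4.21 × cos(-72.2°) = 149 W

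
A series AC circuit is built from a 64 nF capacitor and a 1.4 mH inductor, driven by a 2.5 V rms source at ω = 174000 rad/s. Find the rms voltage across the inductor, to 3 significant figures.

3.96 V

X_L = ωL = 244 Ω
X_C = 1/(ωC) = 89.8 Ω
Net reactance X = X_L − X_C = 154 Ω
Z = j154 Ω
|Z| = √(0² + 154²) = 154 Ω
I = V/|Z| = 16.3 mA
V_L = I·|Z_L| = 0.0163 × 244 = 3.96 V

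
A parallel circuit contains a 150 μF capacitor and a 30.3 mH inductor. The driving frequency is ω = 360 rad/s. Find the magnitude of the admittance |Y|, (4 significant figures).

37.68 mS

X_L = ωL = 10.91 Ω
X_C = 1/(ωC) = 18.52 Ω
Parallel: admittances add. Y = 1/(jωL) + jωC
Y = (0 − j0.03768) S
|Y| = 0.03768 S → |Z| = 1/|Y| = 26.54 Ω, ∠Z = −∠Y = 90.00°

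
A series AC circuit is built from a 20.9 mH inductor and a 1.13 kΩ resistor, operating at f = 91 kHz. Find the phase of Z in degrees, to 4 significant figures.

ω = 2πf = 571800 rad/s
X_L = ωL = 11950 Ω
Z = 1130 + j11950 Ω
|Z| = √(1130² + 11950²) = 12000 Ω
∠Z = arctan(11950/1130) = 84.60°

84.60°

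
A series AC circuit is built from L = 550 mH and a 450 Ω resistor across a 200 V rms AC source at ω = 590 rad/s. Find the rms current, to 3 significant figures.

X_L = ωL = 324 Ω
Z = 450 + j324 Ω
|Z| = √(450² + 324²) = 555 Ω
I = V/|Z| = 200/555 = 360 mA

360 mA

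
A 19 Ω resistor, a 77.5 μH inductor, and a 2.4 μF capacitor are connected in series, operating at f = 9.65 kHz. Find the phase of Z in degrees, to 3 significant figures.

-6.52°

ω = 2πf = 60630 rad/s
X_L = ωL = 4.70 Ω
X_C = 1/(ωC) = 6.87 Ω
Net reactance X = X_L − X_C = -2.17 Ω
Z = 19.0 − j2.17 Ω
|Z| = √(19.0² + 2.17²) = 19.1 Ω
∠Z = arctan(-2.17/19.0) = -6.52°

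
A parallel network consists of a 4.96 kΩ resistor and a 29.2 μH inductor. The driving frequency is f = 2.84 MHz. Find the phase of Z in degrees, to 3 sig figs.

ω = 2πf = 1.784e+07 rad/s
X_L = ωL = 521 Ω
Parallel: admittances add. Y = 1/R + 1/(jωL)
Y = (0.000202 − j0.00192) S
|Y| = 0.00193 S → |Z| = 1/|Y| = 518 Ω, ∠Z = −∠Y = 84.0°

84.0°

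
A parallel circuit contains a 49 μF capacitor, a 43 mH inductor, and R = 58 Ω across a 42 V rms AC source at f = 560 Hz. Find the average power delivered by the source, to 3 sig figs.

ω = 2πf = 3519 rad/s
X_L = ωL = 151 Ω
X_C = 1/(ωC) = 5.80 Ω
Parallel: admittances add. Y = 1/R + 1/(jωL) + jωC
Y = (0.0172 + j0.166) S
|Y| = 0.167 S → |Z| = 1/|Y| = 6.00 Ω, ∠Z = −∠Y = -84.1°
I = V/|Z| = 7.00 A
P = VI cos φ = 42 × 7.00 × cos(-84.1°) = 30.4 W

30.4 W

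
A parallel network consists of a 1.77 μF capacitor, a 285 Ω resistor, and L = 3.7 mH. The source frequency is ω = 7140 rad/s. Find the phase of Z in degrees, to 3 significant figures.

82.1°

X_L = ωL = 26.4 Ω
X_C = 1/(ωC) = 79.1 Ω
Parallel: admittances add. Y = 1/R + 1/(jωL) + jωC
Y = (0.00351 − j0.0252) S
|Y| = 0.0255 S → |Z| = 1/|Y| = 39.3 Ω, ∠Z = −∠Y = 82.1°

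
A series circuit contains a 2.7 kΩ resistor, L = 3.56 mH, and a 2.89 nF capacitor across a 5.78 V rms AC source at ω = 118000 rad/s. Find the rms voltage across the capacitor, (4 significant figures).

X_L = ωL = 420.1 Ω
X_C = 1/(ωC) = 2932 Ω
Net reactance X = X_L − X_C = -2512 Ω
Z = 2700 − j2512 Ω
|Z| = √(2700² + 2512²) = 3688 Ω
I = V/|Z| = 1.567 mA
V_C = I·|Z_C| = 0.001567 × 2932 = 4.596 V

4.596 V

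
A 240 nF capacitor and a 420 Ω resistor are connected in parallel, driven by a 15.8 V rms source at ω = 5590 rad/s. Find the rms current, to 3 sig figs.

X_C = 1/(ωC) = 745 Ω
Parallel: admittances add. Y = 1/R + jωC
Y = (0.00238 + j0.00134) S
|Y| = 0.00273 S → |Z| = 1/|Y| = 366 Ω, ∠Z = −∠Y = -29.4°
I = V/|Z| = 15.8/366 = 43.2 mA

43.2 mA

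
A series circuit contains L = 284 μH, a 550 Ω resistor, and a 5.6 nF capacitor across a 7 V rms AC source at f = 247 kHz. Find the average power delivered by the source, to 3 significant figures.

ω = 2πf = 1.552e+06 rad/s
X_L = ωL = 441 Ω
X_C = 1/(ωC) = 115 Ω
Net reactance X = X_L − X_C = 326 Ω
Z = 550 + j326 Ω
|Z| = √(550² + 326²) = 639 Ω
∠Z = arctan(326/550) = 30.6°
I = V/|Z| = 11.0 mA
P = VI cos φ = 7 × 0.0110 × cos(30.6°) = 66.0 mW

66.0 mW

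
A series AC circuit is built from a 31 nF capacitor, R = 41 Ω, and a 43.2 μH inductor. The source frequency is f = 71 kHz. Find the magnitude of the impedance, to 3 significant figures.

ω = 2πf = 446100 rad/s
X_L = ωL = 19.3 Ω
X_C = 1/(ωC) = 72.3 Ω
Net reactance X = X_L − X_C = -53.0 Ω
Z = 41.0 − j53.0 Ω
|Z| = √(41.0² + 53.0²) = 67.0 Ω

67.0 Ω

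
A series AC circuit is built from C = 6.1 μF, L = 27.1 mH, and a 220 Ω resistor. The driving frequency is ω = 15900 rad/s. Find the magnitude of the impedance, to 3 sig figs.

475 Ω

X_L = ωL = 431 Ω
X_C = 1/(ωC) = 10.3 Ω
Net reactance X = X_L − X_C = 421 Ω
Z = 220 + j421 Ω
|Z| = √(220² + 421²) = 475 Ω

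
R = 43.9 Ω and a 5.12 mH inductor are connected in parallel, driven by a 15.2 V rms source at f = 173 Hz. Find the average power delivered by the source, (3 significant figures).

ω = 2πf = 1087 rad/s
X_L = ωL = 5.57 Ω
Parallel: admittances add. Y = 1/R + 1/(jωL)
Y = (0.0228 − j0.180) S
|Y| = 0.181 S → |Z| = 1/|Y| = 5.52 Ω, ∠Z = −∠Y = 82.8°
I = V/|Z| = 2.75 A
P = VI cos φ = 15.2 × 2.75 × cos(82.8°) = 5.26 W

5.26 W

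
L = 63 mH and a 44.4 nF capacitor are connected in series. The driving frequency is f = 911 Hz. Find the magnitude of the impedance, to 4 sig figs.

ω = 2πf = 5724 rad/s
X_L = ωL = 360.6 Ω
X_C = 1/(ωC) = 3935 Ω
Net reactance X = X_L − X_C = -3574 Ω
Z = − j3574 Ω
|Z| = √(0² + 3574²) = 3574 Ω

3574 Ω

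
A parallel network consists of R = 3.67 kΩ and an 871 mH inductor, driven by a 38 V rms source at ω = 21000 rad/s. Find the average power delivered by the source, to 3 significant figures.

393 mW

X_L = ωL = 18300 Ω
Parallel: admittances add. Y = 1/R + 1/(jωL)
Y = (0.000272 − j5.47e-05) S
|Y| = 0.000278 S → |Z| = 1/|Y| = 3600 Ω, ∠Z = −∠Y = 11.3°
I = V/|Z| = 10.6 mA
P = VI cos φ = 38 × 0.0106 × cos(11.3°) = 393 mW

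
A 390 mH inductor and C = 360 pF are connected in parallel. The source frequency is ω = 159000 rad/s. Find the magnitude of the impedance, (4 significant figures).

X_L = ωL = 62010 Ω
X_C = 1/(ωC) = 17470 Ω
Parallel: admittances add. Y = 1/(jωL) + jωC
Y = (0 + j4.111e-05) S
|Y| = 4.111e-05 S → |Z| = 1/|Y| = 24320 Ω, ∠Z = −∠Y = -90.00°

24320 Ω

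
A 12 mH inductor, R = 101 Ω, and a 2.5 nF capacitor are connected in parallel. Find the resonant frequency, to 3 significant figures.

ω₀ = 1/√(LC) = 1/√(0.012 × 2.5e-09) = 182600 rad/s
f₀ = ω₀/(2π) = 29.1 kHz

29.1 kHz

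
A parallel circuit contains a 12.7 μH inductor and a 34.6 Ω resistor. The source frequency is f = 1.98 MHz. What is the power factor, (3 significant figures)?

0.977

ω = 2πf = 1.244e+07 rad/s
X_L = ωL = 158 Ω
Parallel: admittances add. Y = 1/R + 1/(jωL)
Y = (0.0289 − j0.00633) S
|Y| = 0.0296 S → |Z| = 1/|Y| = 33.8 Ω, ∠Z = −∠Y = 12.4°
cos φ = cos(12.4°) = 0.977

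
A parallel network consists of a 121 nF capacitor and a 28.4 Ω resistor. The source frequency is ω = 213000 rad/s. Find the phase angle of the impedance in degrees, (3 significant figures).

-36.2°

X_C = 1/(ωC) = 38.8 Ω
Parallel: admittances add. Y = 1/R + jωC
Y = (0.0352 + j0.0258) S
|Y| = 0.0436 S → |Z| = 1/|Y| = 22.9 Ω, ∠Z = −∠Y = -36.2°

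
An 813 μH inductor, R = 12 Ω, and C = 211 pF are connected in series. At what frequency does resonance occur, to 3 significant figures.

ω₀ = 1/√(LC) = 1/√(0.000813 × 2.11e-10) = 2.414e+06 rad/s
f₀ = ω₀/(2π) = 384 kHz

384 kHz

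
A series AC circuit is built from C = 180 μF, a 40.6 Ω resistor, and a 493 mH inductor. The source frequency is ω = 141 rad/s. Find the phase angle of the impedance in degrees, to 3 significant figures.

36.6°

X_L = ωL = 69.5 Ω
X_C = 1/(ωC) = 39.4 Ω
Net reactance X = X_L − X_C = 30.1 Ω
Z = 40.6 + j30.1 Ω
|Z| = √(40.6² + 30.1²) = 50.5 Ω
∠Z = arctan(30.1/40.6) = 36.6°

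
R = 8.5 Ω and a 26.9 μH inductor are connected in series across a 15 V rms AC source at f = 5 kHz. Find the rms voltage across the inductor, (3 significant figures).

1.48 V

ω = 2πf = 31420 rad/s
X_L = ωL = 0.845 Ω
Z = 8.50 + j0.845 Ω
|Z| = √(8.50² + 0.845²) = 8.54 Ω
I = V/|Z| = 1.76 A
V_L = I·|Z_L| = 1.76 × 0.845 = 1.48 V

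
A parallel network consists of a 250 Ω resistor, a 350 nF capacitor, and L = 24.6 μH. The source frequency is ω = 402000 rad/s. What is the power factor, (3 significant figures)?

X_L = ωL = 9.89 Ω
X_C = 1/(ωC) = 7.11 Ω
Parallel: admittances add. Y = 1/R + 1/(jωL) + jωC
Y = (0.00400 + j0.0396) S
|Y| = 0.0398 S → |Z| = 1/|Y| = 25.1 Ω, ∠Z = −∠Y = -84.2°
cos φ = cos(-84.2°) = 0.101

0.101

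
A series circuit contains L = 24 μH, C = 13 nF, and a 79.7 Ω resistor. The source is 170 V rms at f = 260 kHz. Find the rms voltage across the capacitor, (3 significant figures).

99.9 V

ω = 2πf = 1.634e+06 rad/s
X_L = ωL = 39.2 Ω
X_C = 1/(ωC) = 47.1 Ω
Net reactance X = X_L − X_C = -7.88 Ω
Z = 79.7 − j7.88 Ω
|Z| = √(79.7² + 7.88²) = 80.1 Ω
I = V/|Z| = 2.12 A
V_C = I·|Z_C| = 2.12 × 47.1 = 99.9 V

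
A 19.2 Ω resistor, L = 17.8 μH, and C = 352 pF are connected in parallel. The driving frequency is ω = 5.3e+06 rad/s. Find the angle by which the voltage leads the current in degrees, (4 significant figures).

9.520°

X_L = ωL = 94.34 Ω
X_C = 1/(ωC) = 536.0 Ω
Parallel: admittances add. Y = 1/R + 1/(jωL) + jωC
Y = (0.05208 − j0.008734) S
|Y| = 0.05281 S → |Z| = 1/|Y| = 18.94 Ω, ∠Z = −∠Y = 9.520°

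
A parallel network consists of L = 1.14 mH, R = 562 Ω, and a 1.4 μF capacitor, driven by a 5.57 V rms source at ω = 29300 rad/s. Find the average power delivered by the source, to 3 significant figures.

55.2 mW

X_L = ωL = 33.4 Ω
X_C = 1/(ωC) = 24.4 Ω
Parallel: admittances add. Y = 1/R + 1/(jωL) + jωC
Y = (0.00178 + j0.0111) S
|Y| = 0.0112 S → |Z| = 1/|Y| = 89.1 Ω, ∠Z = −∠Y = -80.9°
I = V/|Z| = 62.5 mA
P = VI cos φ = 5.57 × 0.0625 × cos(-80.9°) = 55.2 mW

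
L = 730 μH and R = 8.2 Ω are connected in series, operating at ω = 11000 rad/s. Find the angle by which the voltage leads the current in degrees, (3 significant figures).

44.4°

X_L = ωL = 8.03 Ω
Z = 8.20 + j8.03 Ω
|Z| = √(8.20² + 8.03²) = 11.5 Ω
∠Z = arctan(8.03/8.20) = 44.4°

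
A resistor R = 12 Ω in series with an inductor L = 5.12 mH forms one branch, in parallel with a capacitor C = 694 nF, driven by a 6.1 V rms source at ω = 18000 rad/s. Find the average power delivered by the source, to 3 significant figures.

X_L = ωL = 92.2 Ω
X_C = 1/(ωC) = 80.1 Ω
Branch 1 (R+jX_L): Z₁ = 12.0 + j92.2 Ω, |Z₁| = 92.9 Ω
Branch 2 (−jX_C): Z₂ = −j80.1 Ω
Parallel: Z = Z₁Z₂/(Z₁+Z₂), |Z| = 436 Ω, ∠Z = -52.7°
I = V/|Z| = 14.0 mA
P = VI cos φ = 6.1 × 0.0140 × cos(-52.7°) = 51.7 mW

51.7 mW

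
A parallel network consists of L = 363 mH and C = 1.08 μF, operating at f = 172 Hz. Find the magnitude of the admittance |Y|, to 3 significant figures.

1.38 mS

ω = 2πf = 1081 rad/s
X_L = ωL = 392 Ω
X_C = 1/(ωC) = 857 Ω
Parallel: admittances add. Y = 1/(jωL) + jωC
Y = (0 − j0.00138) S
|Y| = 0.00138 S → |Z| = 1/|Y| = 724 Ω, ∠Z = −∠Y = 90.0°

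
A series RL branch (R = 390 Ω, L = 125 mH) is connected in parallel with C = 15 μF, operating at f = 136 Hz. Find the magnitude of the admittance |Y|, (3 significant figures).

12.4 mS

ω = 2πf = 854.5 rad/s
X_L = ωL = 107 Ω
X_C = 1/(ωC) = 78.0 Ω
Branch 1 (R+jX_L): Z₁ = 390 + j107 Ω, |Z₁| = 404 Ω
Branch 2 (−jX_C): Z₂ = −j78.0 Ω
Parallel: Z = Z₁Z₂/(Z₁+Z₂), |Z| = 80.7 Ω, ∠Z = -78.9°
|Y| = 1/|Z| = 12.4 mS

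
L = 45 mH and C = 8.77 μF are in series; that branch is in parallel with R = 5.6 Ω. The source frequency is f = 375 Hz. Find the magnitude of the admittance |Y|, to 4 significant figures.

ω = 2πf = 2356 rad/s
X_L = ωL = 106.0 Ω
X_C = 1/(ωC) = 48.39 Ω
Branch 1: Z₁ = R = 5.600 Ω
Branch 2 (series LC): Z₂ = j(X_L − X_C) = j57.64 Ω
Parallel: Z = Z₁Z₂/(Z₁+Z₂), |Z| = 5.574 Ω, ∠Z = 5.550°
|Y| = 1/|Z| = 179.4 mS

179.4 mS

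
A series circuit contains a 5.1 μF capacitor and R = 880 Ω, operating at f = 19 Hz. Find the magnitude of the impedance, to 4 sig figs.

ω = 2πf = 119.4 rad/s
X_C = 1/(ωC) = 1642 Ω
Z = 880.0 − j1642 Ω
|Z| = √(880.0² + 1642²) = 1863 Ω

1863 Ω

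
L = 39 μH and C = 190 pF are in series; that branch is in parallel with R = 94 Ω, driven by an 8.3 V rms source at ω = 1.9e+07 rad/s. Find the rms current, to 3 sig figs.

X_L = ωL = 741 Ω
X_C = 1/(ωC) = 277 Ω
Branch 1: Z₁ = R = 94.0 Ω
Branch 2 (series LC): Z₂ = j(X_L − X_C) = j464 Ω
Parallel: Z = Z₁Z₂/(Z₁+Z₂), |Z| = 92.1 Ω, ∠Z = 11.5°
I = V/|Z| = 8.3/92.1 = 90.1 mA

90.1 mA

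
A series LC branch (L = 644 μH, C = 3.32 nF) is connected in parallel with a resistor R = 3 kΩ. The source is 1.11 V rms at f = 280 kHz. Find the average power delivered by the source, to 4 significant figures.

410.7 μW

ω = 2πf = 1.759e+06 rad/s
X_L = ωL = 1133 Ω
X_C = 1/(ωC) = 171.2 Ω
Branch 1: Z₁ = R = 3000 Ω
Branch 2 (series LC): Z₂ = j(X_L − X_C) = j961.8 Ω
Parallel: Z = Z₁Z₂/(Z₁+Z₂), |Z| = 915.9 Ω, ∠Z = 72.22°
I = V/|Z| = 1.212 mA
P = VI cos φ = 1.11 × 0.001212 × cos(72.22°) = 410.7 μW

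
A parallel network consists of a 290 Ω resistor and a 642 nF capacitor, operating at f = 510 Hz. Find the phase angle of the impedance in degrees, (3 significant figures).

-30.8°

ω = 2πf = 3204 rad/s
X_C = 1/(ωC) = 486 Ω
Parallel: admittances add. Y = 1/R + jωC
Y = (0.00345 + j0.00206) S
|Y| = 0.00402 S → |Z| = 1/|Y| = 249 Ω, ∠Z = −∠Y = -30.8°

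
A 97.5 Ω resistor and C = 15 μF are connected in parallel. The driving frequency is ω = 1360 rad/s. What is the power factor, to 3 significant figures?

X_C = 1/(ωC) = 49.0 Ω
Parallel: admittances add. Y = 1/R + jωC
Y = (0.0103 + j0.0204) S
|Y| = 0.0228 S → |Z| = 1/|Y| = 43.8 Ω, ∠Z = −∠Y = -63.3°
cos φ = cos(-63.3°) = 0.449

0.449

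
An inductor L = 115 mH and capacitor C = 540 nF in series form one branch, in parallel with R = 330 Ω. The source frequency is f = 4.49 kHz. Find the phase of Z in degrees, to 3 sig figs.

ω = 2πf = 28210 rad/s
X_L = ωL = 3240 Ω
X_C = 1/(ωC) = 65.6 Ω
Branch 1: Z₁ = R = 330 Ω
Branch 2 (series LC): Z₂ = j(X_L − X_C) = j3180 Ω
Parallel: Z = Z₁Z₂/(Z₁+Z₂), |Z| = 328 Ω, ∠Z = 5.93°

5.93°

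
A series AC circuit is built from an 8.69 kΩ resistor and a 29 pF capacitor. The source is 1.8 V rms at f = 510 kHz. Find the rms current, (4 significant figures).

130.1 μA

ω = 2πf = 3.204e+06 rad/s
X_C = 1/(ωC) = 10760 Ω
Z = 8690 − j10760 Ω
|Z| = √(8690² + 10760²) = 13830 Ω
I = V/|Z| = 1.8/13830 = 130.1 μA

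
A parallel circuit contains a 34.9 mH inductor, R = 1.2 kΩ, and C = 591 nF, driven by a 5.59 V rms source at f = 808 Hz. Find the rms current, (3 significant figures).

15.5 mA

ω = 2πf = 5077 rad/s
X_L = ωL = 177 Ω
X_C = 1/(ωC) = 333 Ω
Parallel: admittances add. Y = 1/R + 1/(jωL) + jωC
Y = (0.000833 − j0.00264) S
|Y| = 0.00277 S → |Z| = 1/|Y| = 361 Ω, ∠Z = −∠Y = 72.5°
I = V/|Z| = 5.59/361 = 15.5 mA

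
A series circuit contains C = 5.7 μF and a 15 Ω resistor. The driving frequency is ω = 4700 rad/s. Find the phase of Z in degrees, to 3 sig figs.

X_C = 1/(ωC) = 37.3 Ω
Z = 15.0 − j37.3 Ω
|Z| = √(15.0² + 37.3²) = 40.2 Ω
∠Z = arctan(-37.3/15.0) = -68.1°

-68.1°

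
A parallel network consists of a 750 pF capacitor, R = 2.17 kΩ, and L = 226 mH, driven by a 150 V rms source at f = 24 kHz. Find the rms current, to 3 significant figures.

70.3 mA

ω = 2πf = 150800 rad/s
X_L = ωL = 34100 Ω
X_C = 1/(ωC) = 8840 Ω
Parallel: admittances add. Y = 1/R + 1/(jωL) + jωC
Y = (0.000461 + j8.38e-05) S
|Y| = 0.000468 S → |Z| = 1/|Y| = 2140 Ω, ∠Z = −∠Y = -10.3°
I = V/|Z| = 150/2140 = 70.3 mA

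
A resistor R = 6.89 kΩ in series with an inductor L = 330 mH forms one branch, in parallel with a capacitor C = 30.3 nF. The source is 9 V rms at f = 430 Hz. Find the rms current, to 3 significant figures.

1.41 mA

ω = 2πf = 2702 rad/s
X_L = ωL = 892 Ω
X_C = 1/(ωC) = 12200 Ω
Branch 1 (R+jX_L): Z₁ = 6890 + j892 Ω, |Z₁| = 6950 Ω
Branch 2 (−jX_C): Z₂ = −j12200 Ω
Parallel: Z = Z₁Z₂/(Z₁+Z₂), |Z| = 6400 Ω, ∠Z = -23.9°
I = V/|Z| = 9/6400 = 1.41 mA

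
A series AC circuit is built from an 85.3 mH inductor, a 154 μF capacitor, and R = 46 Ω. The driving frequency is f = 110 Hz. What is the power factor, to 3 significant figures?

ω = 2πf = 691.2 rad/s
X_L = ωL = 59.0 Ω
X_C = 1/(ωC) = 9.40 Ω
Net reactance X = X_L − X_C = 49.6 Ω
Z = 46.0 + j49.6 Ω
|Z| = √(46.0² + 49.6²) = 67.6 Ω
∠Z = arctan(49.6/46.0) = 47.1°
cos φ = cos(47.1°) = 0.680

0.680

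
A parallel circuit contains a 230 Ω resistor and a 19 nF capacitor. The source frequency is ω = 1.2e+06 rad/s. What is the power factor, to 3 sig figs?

X_C = 1/(ωC) = 43.9 Ω
Parallel: admittances add. Y = 1/R + jωC
Y = (0.00435 + j0.0228) S
|Y| = 0.0232 S → |Z| = 1/|Y| = 43.1 Ω, ∠Z = −∠Y = -79.2°
cos φ = cos(-79.2°) = 0.187

0.187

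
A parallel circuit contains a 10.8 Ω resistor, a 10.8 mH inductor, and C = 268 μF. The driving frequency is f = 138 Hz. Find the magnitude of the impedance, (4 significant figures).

6.409 Ω

ω = 2πf = 867.1 rad/s
X_L = ωL = 9.364 Ω
X_C = 1/(ωC) = 4.303 Ω
Parallel: admittances add. Y = 1/R + 1/(jωL) + jωC
Y = (0.09259 + j0.1256) S
|Y| = 0.1560 S → |Z| = 1/|Y| = 6.409 Ω, ∠Z = −∠Y = -53.60°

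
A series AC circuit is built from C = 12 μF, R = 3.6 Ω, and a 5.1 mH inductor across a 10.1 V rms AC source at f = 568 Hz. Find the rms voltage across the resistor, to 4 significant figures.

5.787 V

ω = 2πf = 3569 rad/s
X_L = ωL = 18.20 Ω
X_C = 1/(ωC) = 23.35 Ω
Net reactance X = X_L − X_C = -5.149 Ω
Z = 3.600 − j5.149 Ω
|Z| = √(3.600² + 5.149²) = 6.283 Ω
I = V/|Z| = 1.608 A
V_R = I·|Z_R| = 1.608 × 3.600 = 5.787 V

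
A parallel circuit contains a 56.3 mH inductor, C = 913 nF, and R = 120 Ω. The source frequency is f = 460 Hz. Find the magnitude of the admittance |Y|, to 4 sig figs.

9.041 mS

ω = 2πf = 2890 rad/s
X_L = ωL = 162.7 Ω
X_C = 1/(ωC) = 379.0 Ω
Parallel: admittances add. Y = 1/R + 1/(jωL) + jωC
Y = (0.008333 − j0.003507) S
|Y| = 0.009041 S → |Z| = 1/|Y| = 110.6 Ω, ∠Z = −∠Y = 22.82°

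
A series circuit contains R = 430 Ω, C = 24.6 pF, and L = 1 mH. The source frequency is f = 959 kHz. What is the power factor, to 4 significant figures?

ω = 2πf = 6.026e+06 rad/s
X_L = ωL = 6026 Ω
X_C = 1/(ωC) = 6746 Ω
Net reactance X = X_L − X_C = -720.7 Ω
Z = 430.0 − j720.7 Ω
|Z| = √(430.0² + 720.7²) = 839.3 Ω
∠Z = arctan(-720.7/430.0) = -59.18°
cos φ = cos(-59.18°) = 0.5124

0.5124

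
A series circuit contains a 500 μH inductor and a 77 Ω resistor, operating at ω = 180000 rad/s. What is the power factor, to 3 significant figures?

X_L = ωL = 90.0 Ω
Z = 77.0 + j90.0 Ω
|Z| = √(77.0² + 90.0²) = 118 Ω
∠Z = arctan(90.0/77.0) = 49.5°
cos φ = cos(49.5°) = 0.650

0.650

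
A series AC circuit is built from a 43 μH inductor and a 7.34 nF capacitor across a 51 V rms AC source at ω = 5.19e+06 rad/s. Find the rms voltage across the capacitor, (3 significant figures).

X_L = ωL = 223 Ω
X_C = 1/(ωC) = 26.3 Ω
Net reactance X = X_L − X_C = 197 Ω
Z = j197 Ω
|Z| = √(0² + 197²) = 197 Ω
I = V/|Z| = 259 mA
V_C = I·|Z_C| = 0.259 × 26.3 = 6.80 V

6.80 V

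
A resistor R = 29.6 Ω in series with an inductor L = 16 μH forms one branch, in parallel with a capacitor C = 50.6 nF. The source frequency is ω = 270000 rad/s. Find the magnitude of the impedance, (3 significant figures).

X_L = ωL = 4.32 Ω
X_C = 1/(ωC) = 73.2 Ω
Branch 1 (R+jX_L): Z₁ = 29.6 + j4.32 Ω, |Z₁| = 29.9 Ω
Branch 2 (−jX_C): Z₂ = −j73.2 Ω
Parallel: Z = Z₁Z₂/(Z₁+Z₂), |Z| = 29.2 Ω, ∠Z = -15.0°

29.2 Ω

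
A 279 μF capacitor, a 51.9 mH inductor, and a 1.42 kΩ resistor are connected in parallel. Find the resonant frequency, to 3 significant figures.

41.8 Hz

ω₀ = 1/√(LC) = 1/√(0.0519 × 0.000279) = 262.8 rad/s
f₀ = ω₀/(2π) = 41.8 Hz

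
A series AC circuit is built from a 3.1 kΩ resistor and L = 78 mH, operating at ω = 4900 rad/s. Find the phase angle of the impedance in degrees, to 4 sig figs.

7.029°

X_L = ωL = 382.2 Ω
Z = 3100 + j382.2 Ω
|Z| = √(3100² + 382.2²) = 3123 Ω
∠Z = arctan(382.2/3100) = 7.029°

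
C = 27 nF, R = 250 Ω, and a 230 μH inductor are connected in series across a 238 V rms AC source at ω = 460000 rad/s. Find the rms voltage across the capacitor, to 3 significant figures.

X_L = ωL = 106 Ω
X_C = 1/(ωC) = 80.5 Ω
Net reactance X = X_L − X_C = 25.3 Ω
Z = 250 + j25.3 Ω
|Z| = √(250² + 25.3²) = 251 Ω
I = V/|Z| = 947 mA
V_C = I·|Z_C| = 0.947 × 80.5 = 76.3 V

76.3 V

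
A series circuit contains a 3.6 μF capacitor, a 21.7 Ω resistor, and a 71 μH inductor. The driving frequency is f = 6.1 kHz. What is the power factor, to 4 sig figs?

ω = 2πf = 38330 rad/s
X_L = ωL = 2.721 Ω
X_C = 1/(ωC) = 7.247 Ω
Net reactance X = X_L − X_C = -4.526 Ω
Z = 21.70 − j4.526 Ω
|Z| = √(21.70² + 4.526²) = 22.17 Ω
∠Z = arctan(-4.526/21.70) = -11.78°
cos φ = cos(-11.78°) = 0.9789

0.9789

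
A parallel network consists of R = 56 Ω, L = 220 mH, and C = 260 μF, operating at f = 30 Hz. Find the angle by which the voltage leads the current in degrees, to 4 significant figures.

ω = 2πf = 188.5 rad/s
X_L = ωL = 41.47 Ω
X_C = 1/(ωC) = 20.40 Ω
Parallel: admittances add. Y = 1/R + 1/(jωL) + jωC
Y = (0.01786 + j0.02489) S
|Y| = 0.03064 S → |Z| = 1/|Y| = 32.64 Ω, ∠Z = −∠Y = -54.35°

-54.35°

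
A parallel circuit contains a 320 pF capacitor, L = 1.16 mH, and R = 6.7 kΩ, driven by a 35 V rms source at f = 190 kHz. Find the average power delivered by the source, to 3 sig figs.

183 mW

ω = 2πf = 1.194e+06 rad/s
X_L = ωL = 1380 Ω
X_C = 1/(ωC) = 2620 Ω
Parallel: admittances add. Y = 1/R + 1/(jωL) + jωC
Y = (0.000149 − j0.000340) S
|Y| = 0.000371 S → |Z| = 1/|Y| = 2690 Ω, ∠Z = −∠Y = 66.3°
I = V/|Z| = 13.0 mA
P = VI cos φ = 35 × 0.0130 × cos(66.3°) = 183 mW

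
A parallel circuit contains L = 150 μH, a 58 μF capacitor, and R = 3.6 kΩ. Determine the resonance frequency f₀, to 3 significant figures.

ω₀ = 1/√(LC) = 1/√(0.00015 × 5.8e-05) = 10720 rad/s
f₀ = ω₀/(2π) = 1.71 kHz

1.71 kHz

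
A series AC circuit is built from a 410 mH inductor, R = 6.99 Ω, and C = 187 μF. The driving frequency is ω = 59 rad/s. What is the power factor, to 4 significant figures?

0.1046

X_L = ωL = 24.19 Ω
X_C = 1/(ωC) = 90.64 Ω
Net reactance X = X_L − X_C = -66.45 Ω
Z = 6.990 − j66.45 Ω
|Z| = √(6.990² + 66.45²) = 66.81 Ω
∠Z = arctan(-66.45/6.990) = -83.99°
cos φ = cos(-83.99°) = 0.1046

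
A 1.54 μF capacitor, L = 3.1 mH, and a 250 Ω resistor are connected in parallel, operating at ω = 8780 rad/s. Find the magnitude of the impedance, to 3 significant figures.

X_L = ωL = 27.2 Ω
X_C = 1/(ωC) = 74.0 Ω
Parallel: admittances add. Y = 1/R + 1/(jωL) + jωC
Y = (0.00400 − j0.0232) S
|Y| = 0.0236 S → |Z| = 1/|Y| = 42.4 Ω, ∠Z = −∠Y = 80.2°

42.4 Ω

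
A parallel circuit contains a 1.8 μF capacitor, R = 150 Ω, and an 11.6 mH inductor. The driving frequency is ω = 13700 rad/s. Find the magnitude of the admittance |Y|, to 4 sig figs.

X_L = ωL = 158.9 Ω
X_C = 1/(ωC) = 40.55 Ω
Parallel: admittances add. Y = 1/R + 1/(jωL) + jωC
Y = (0.006667 + j0.01837) S
|Y| = 0.01954 S → |Z| = 1/|Y| = 51.18 Ω, ∠Z = −∠Y = -70.05°

19.54 mS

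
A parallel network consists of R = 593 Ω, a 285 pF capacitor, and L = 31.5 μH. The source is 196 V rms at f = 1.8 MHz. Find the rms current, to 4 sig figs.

ω = 2πf = 1.131e+07 rad/s
X_L = ωL = 356.3 Ω
X_C = 1/(ωC) = 310.2 Ω
Parallel: admittances add. Y = 1/R + 1/(jωL) + jωC
Y = (0.001686 + j0.0004163) S
|Y| = 0.001737 S → |Z| = 1/|Y| = 575.7 Ω, ∠Z = −∠Y = -13.87°
I = V/|Z| = 196/575.7 = 340.4 mA

340.4 mA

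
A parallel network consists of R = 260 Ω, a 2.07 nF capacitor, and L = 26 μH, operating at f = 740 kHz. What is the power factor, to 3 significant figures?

0.943

ω = 2πf = 4.65e+06 rad/s
X_L = ωL = 121 Ω
X_C = 1/(ωC) = 104 Ω
Parallel: admittances add. Y = 1/R + 1/(jωL) + jωC
Y = (0.00385 + j0.00135) S
|Y| = 0.00408 S → |Z| = 1/|Y| = 245 Ω, ∠Z = −∠Y = -19.4°
cos φ = cos(-19.4°) = 0.943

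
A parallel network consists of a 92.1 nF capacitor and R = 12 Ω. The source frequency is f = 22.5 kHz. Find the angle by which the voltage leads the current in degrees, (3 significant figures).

-8.88°

ω = 2πf = 141400 rad/s
X_C = 1/(ωC) = 76.8 Ω
Parallel: admittances add. Y = 1/R + jωC
Y = (0.0833 + j0.0130) S
|Y| = 0.0843 S → |Z| = 1/|Y| = 11.9 Ω, ∠Z = −∠Y = -8.88°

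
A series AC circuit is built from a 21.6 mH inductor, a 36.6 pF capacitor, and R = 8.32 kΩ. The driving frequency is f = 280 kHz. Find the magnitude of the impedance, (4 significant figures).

ω = 2πf = 1.759e+06 rad/s
X_L = ωL = 38000 Ω
X_C = 1/(ωC) = 15530 Ω
Net reactance X = X_L − X_C = 22470 Ω
Z = 8320 + j22470 Ω
|Z| = √(8320² + 22470²) = 23960 Ω

23960 Ω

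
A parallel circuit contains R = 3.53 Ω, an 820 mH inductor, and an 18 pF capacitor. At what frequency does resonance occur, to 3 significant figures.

41.4 kHz

ω₀ = 1/√(LC) = 1/√(0.82 × 1.8e-11) = 260300 rad/s
f₀ = ω₀/(2π) = 41.4 kHz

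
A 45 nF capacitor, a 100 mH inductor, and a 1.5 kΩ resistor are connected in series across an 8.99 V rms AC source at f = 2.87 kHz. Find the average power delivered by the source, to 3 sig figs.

ω = 2πf = 18030 rad/s
X_L = ωL = 1800 Ω
X_C = 1/(ωC) = 1230 Ω
Net reactance X = X_L − X_C = 571 Ω
Z = 1500 + j571 Ω
|Z| = √(1500² + 571²) = 1600 Ω
∠Z = arctan(571/1500) = 20.8°
I = V/|Z| = 5.60 mA
P = VI cos φ = 8.99 × 0.00560 × cos(20.8°) = 47.1 mW

47.1 mW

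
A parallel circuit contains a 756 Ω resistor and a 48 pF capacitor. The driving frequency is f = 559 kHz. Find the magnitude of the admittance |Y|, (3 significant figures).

1.33 mS

ω = 2πf = 3.512e+06 rad/s
X_C = 1/(ωC) = 5930 Ω
Parallel: admittances add. Y = 1/R + jωC
Y = (0.00132 + j0.000169) S
|Y| = 0.00133 S → |Z| = 1/|Y| = 750 Ω, ∠Z = −∠Y = -7.26°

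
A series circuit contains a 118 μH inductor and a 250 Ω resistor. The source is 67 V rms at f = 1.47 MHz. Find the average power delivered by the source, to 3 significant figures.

898 mW

ω = 2πf = 9.236e+06 rad/s
X_L = ωL = 1090 Ω
Z = 250 + j1090 Ω
|Z| = √(250² + 1090²) = 1120 Ω
∠Z = arctan(1090/250) = 77.1°
I = V/|Z| = 59.9 mA
P = VI cos φ = 67 × 0.0599 × cos(77.1°) = 898 mW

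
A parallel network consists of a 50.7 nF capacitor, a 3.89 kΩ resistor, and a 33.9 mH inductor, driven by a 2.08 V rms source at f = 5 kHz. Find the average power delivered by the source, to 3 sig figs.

ω = 2πf = 31420 rad/s
X_L = ωL = 1060 Ω
X_C = 1/(ωC) = 628 Ω
Parallel: admittances add. Y = 1/R + 1/(jωL) + jωC
Y = (0.000257 + j0.000654) S
|Y| = 0.000703 S → |Z| = 1/|Y| = 1420 Ω, ∠Z = −∠Y = -68.5°
I = V/|Z| = 1.46 mA
P = VI cos φ = 2.08 × 0.00146 × cos(-68.5°) = 1.11 mW

1.11 mW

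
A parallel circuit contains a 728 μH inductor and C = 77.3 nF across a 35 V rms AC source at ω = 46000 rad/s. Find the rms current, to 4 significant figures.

X_L = ωL = 33.49 Ω
X_C = 1/(ωC) = 281.2 Ω
Parallel: admittances add. Y = 1/(jωL) + jωC
Y = (0 − j0.02631) S
|Y| = 0.02631 S → |Z| = 1/|Y| = 38.01 Ω, ∠Z = −∠Y = 90.00°
I = V/|Z| = 35/38.01 = 920.7 mA

920.7 mA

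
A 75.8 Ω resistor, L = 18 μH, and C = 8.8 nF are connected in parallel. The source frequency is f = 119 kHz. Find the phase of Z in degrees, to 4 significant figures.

78.98°

ω = 2πf = 747700 rad/s
X_L = ωL = 13.46 Ω
X_C = 1/(ωC) = 152.0 Ω
Parallel: admittances add. Y = 1/R + 1/(jωL) + jωC
Y = (0.01319 − j0.06772) S
|Y| = 0.06900 S → |Z| = 1/|Y| = 14.49 Ω, ∠Z = −∠Y = 78.98°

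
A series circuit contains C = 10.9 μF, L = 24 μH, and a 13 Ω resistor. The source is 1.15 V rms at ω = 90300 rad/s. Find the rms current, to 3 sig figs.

X_L = ωL = 2.17 Ω
X_C = 1/(ωC) = 1.02 Ω
Net reactance X = X_L − X_C = 1.15 Ω
Z = 13.0 + j1.15 Ω
|Z| = √(13.0² + 1.15²) = 13.1 Ω
I = V/|Z| = 1.15/13.1 = 88.1 mA

88.1 mA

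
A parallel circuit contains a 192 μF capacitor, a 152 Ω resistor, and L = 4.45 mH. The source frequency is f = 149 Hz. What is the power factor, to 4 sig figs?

0.1085

ω = 2πf = 936.2 rad/s
X_L = ωL = 4.166 Ω
X_C = 1/(ωC) = 5.563 Ω
Parallel: admittances add. Y = 1/R + 1/(jωL) + jωC
Y = (0.006579 − j0.06029) S
|Y| = 0.06064 S → |Z| = 1/|Y| = 16.49 Ω, ∠Z = −∠Y = 83.77°
cos φ = cos(83.77°) = 0.1085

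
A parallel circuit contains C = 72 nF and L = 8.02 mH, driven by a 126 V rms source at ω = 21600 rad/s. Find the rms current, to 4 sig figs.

531.4 mA

X_L = ωL = 173.2 Ω
X_C = 1/(ωC) = 643.0 Ω
Parallel: admittances add. Y = 1/(jωL) + jωC
Y = (0 − j0.004217) S
|Y| = 0.004217 S → |Z| = 1/|Y| = 237.1 Ω, ∠Z = −∠Y = 90.00°
I = V/|Z| = 126/237.1 = 531.4 mA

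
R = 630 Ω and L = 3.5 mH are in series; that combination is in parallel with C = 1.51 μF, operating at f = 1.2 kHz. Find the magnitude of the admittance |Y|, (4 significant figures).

11.43 mS

ω = 2πf = 7540 rad/s
X_L = ωL = 26.39 Ω
X_C = 1/(ωC) = 87.83 Ω
Branch 1 (R+jX_L): Z₁ = 630.0 + j26.39 Ω, |Z₁| = 630.6 Ω
Branch 2 (−jX_C): Z₂ = −j87.83 Ω
Parallel: Z = Z₁Z₂/(Z₁+Z₂), |Z| = 87.50 Ω, ∠Z = -82.03°
|Y| = 1/|Z| = 11.43 mS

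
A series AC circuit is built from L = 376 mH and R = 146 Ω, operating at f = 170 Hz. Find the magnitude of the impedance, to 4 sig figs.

427.3 Ω

ω = 2πf = 1068 rad/s
X_L = ωL = 401.6 Ω
Z = 146.0 + j401.6 Ω
|Z| = √(146.0² + 401.6²) = 427.3 Ω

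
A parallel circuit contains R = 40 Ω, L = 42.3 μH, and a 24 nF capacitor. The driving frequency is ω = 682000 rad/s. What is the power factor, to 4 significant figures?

X_L = ωL = 28.85 Ω
X_C = 1/(ωC) = 61.09 Ω
Parallel: admittances add. Y = 1/R + 1/(jωL) + jωC
Y = (0.02500 − j0.01830) S
|Y| = 0.03098 S → |Z| = 1/|Y| = 32.28 Ω, ∠Z = −∠Y = 36.20°
cos φ = cos(36.20°) = 0.8070

0.8070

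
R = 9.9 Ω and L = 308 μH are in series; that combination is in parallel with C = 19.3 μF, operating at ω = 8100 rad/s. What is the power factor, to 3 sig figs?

X_L = ωL = 2.49 Ω
X_C = 1/(ωC) = 6.40 Ω
Branch 1 (R+jX_L): Z₁ = 9.90 + j2.49 Ω, |Z₁| = 10.2 Ω
Branch 2 (−jX_C): Z₂ = −j6.40 Ω
Parallel: Z = Z₁Z₂/(Z₁+Z₂), |Z| = 6.14 Ω, ∠Z = -54.3°
cos φ = cos(-54.3°) = 0.583

0.583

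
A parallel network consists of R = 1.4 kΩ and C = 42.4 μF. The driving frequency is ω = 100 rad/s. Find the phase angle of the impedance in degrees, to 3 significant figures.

-80.4°

X_C = 1/(ωC) = 236 Ω
Parallel: admittances add. Y = 1/R + jωC
Y = (0.000714 + j0.00424) S
|Y| = 0.00430 S → |Z| = 1/|Y| = 233 Ω, ∠Z = −∠Y = -80.4°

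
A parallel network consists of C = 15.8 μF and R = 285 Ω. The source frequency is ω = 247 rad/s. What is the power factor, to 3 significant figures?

0.669

X_C = 1/(ωC) = 256 Ω
Parallel: admittances add. Y = 1/R + jωC
Y = (0.00351 + j0.00390) S
|Y| = 0.00525 S → |Z| = 1/|Y| = 191 Ω, ∠Z = −∠Y = -48.0°
cos φ = cos(-48.0°) = 0.669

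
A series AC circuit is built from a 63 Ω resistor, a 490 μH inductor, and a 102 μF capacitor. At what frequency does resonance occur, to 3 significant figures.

ω₀ = 1/√(LC) = 1/√(0.00049 × 0.000102) = 4473 rad/s
f₀ = ω₀/(2π) = 712 Hz

712 Hz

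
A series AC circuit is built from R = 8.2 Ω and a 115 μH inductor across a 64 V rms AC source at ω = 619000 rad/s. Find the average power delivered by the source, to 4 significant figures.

X_L = ωL = 71.19 Ω
Z = 8.200 + j71.19 Ω
|Z| = √(8.200² + 71.19²) = 71.66 Ω
∠Z = arctan(71.19/8.200) = 83.43°
I = V/|Z| = 893.2 mA
P = VI cos φ = 64 × 0.8932 × cos(83.43°) = 6.541 W

6.541 W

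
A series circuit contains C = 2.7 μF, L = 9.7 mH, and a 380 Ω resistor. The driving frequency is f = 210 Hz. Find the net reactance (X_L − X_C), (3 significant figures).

ω = 2πf = 1319 rad/s
X_L = ωL = 12.8 Ω
X_C = 1/(ωC) = 281 Ω
X = 12.8 − 281 = -268 Ω

-268 Ω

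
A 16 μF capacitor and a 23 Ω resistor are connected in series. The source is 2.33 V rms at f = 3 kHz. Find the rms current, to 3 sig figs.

100 mA

ω = 2πf = 18850 rad/s
X_C = 1/(ωC) = 3.32 Ω
Z = 23.0 − j3.32 Ω
|Z| = √(23.0² + 3.32²) = 23.2 Ω
I = V/|Z| = 2.33/23.2 = 100 mA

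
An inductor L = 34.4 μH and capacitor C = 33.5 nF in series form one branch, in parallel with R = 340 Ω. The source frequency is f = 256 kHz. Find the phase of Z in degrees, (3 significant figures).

83.8°

ω = 2πf = 1.608e+06 rad/s
X_L = ωL = 55.3 Ω
X_C = 1/(ωC) = 18.6 Ω
Branch 1: Z₁ = R = 340 Ω
Branch 2 (series LC): Z₂ = j(X_L − X_C) = j36.8 Ω
Parallel: Z = Z₁Z₂/(Z₁+Z₂), |Z| = 36.6 Ω, ∠Z = 83.8°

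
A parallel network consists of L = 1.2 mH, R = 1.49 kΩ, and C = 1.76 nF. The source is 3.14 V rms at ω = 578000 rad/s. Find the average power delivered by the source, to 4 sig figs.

X_L = ωL = 693.6 Ω
X_C = 1/(ωC) = 983.0 Ω
Parallel: admittances add. Y = 1/R + 1/(jωL) + jωC
Y = (0.0006711 − j0.0004245) S
|Y| = 0.0007941 S → |Z| = 1/|Y| = 1259 Ω, ∠Z = −∠Y = 32.31°
I = V/|Z| = 2.493 mA
P = VI cos φ = 3.14 × 0.002493 × cos(32.31°) = 6.617 mW

6.617 mW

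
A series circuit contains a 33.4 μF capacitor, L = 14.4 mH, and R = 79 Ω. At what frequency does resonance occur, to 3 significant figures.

ω₀ = 1/√(LC) = 1/√(0.0144 × 3.34e-05) = 1442 rad/s
f₀ = ω₀/(2π) = 229 Hz

229 Hz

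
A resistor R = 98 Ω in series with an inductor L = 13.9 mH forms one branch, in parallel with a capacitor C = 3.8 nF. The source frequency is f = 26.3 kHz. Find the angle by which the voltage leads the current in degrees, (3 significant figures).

ω = 2πf = 165200 rad/s
X_L = ωL = 2300 Ω
X_C = 1/(ωC) = 1590 Ω
Branch 1 (R+jX_L): Z₁ = 98.0 + j2300 Ω, |Z₁| = 2300 Ω
Branch 2 (−jX_C): Z₂ = −j1590 Ω
Parallel: Z = Z₁Z₂/(Z₁+Z₂), |Z| = 5150 Ω, ∠Z = -84.5°

-84.5°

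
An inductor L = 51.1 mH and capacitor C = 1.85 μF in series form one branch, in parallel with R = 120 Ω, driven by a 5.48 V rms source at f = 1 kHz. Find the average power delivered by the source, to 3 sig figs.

250 mW

ω = 2πf = 6283 rad/s
X_L = ωL = 321 Ω
X_C = 1/(ωC) = 86.0 Ω
Branch 1: Z₁ = R = 120 Ω
Branch 2 (series LC): Z₂ = j(X_L − X_C) = j235 Ω
Parallel: Z = Z₁Z₂/(Z₁+Z₂), |Z| = 107 Ω, ∠Z = 27.0°
I = V/|Z| = 51.3 mA
P = VI cos φ = 5.48 × 0.0513 × cos(27.0°) = 250 mW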